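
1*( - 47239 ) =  - 47239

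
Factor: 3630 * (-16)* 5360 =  - 2^9*3^1*5^2*11^2*67^1 = -311308800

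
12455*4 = 49820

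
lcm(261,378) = 10962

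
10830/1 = 10830  =  10830.00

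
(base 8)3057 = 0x62f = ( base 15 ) 708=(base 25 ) 2D8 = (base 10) 1583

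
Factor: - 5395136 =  - 2^6*84299^1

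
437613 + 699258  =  1136871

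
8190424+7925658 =16116082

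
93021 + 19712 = 112733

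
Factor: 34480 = 2^4 * 5^1*431^1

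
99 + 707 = 806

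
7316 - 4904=2412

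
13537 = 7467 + 6070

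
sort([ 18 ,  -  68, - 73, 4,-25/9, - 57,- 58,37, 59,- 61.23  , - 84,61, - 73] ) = [ - 84,-73, - 73, -68, - 61.23, - 58, - 57, - 25/9,  4,18,37,59,61 ]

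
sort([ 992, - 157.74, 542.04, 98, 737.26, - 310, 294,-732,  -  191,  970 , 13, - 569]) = [ - 732, - 569, - 310, - 191, - 157.74,13, 98, 294, 542.04, 737.26, 970, 992]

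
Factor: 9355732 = 2^2* 2338933^1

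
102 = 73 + 29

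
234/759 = 78/253 = 0.31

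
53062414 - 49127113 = 3935301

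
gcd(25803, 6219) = 9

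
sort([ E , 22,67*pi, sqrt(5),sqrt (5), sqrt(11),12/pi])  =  [ sqrt(5), sqrt(5), E, sqrt(11 ),12/pi,22  ,  67*pi]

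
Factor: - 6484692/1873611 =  - 2161564/624537 = - 2^2* 3^( - 3 )*23131^( - 1)*540391^1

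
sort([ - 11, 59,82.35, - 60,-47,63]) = [ - 60, - 47,-11 , 59,63,82.35 ]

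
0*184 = 0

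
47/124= 47/124  =  0.38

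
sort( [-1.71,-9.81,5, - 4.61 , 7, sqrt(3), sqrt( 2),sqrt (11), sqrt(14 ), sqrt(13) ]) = [-9.81,-4.61, -1.71,sqrt(2),sqrt(3 ) , sqrt(11) , sqrt(13),  sqrt (14) , 5,7]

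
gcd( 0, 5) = 5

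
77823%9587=1127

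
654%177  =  123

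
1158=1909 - 751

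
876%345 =186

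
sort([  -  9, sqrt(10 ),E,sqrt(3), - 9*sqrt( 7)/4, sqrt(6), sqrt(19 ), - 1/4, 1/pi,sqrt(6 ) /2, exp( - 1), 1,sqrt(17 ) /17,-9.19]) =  [ - 9.19, - 9, - 9*sqrt ( 7 )/4, - 1/4, sqrt(17)/17, 1/pi,exp(- 1),1, sqrt( 6)/2,sqrt(3),sqrt(6),E , sqrt( 10 ),sqrt(19 ) ]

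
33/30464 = 33/30464 = 0.00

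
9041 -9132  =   -91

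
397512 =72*5521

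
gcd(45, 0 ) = 45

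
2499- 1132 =1367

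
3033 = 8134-5101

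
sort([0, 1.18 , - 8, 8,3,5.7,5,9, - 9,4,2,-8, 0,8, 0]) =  [-9, - 8,- 8, 0,  0 , 0,  1.18,2,3,4, 5 , 5.7,8,8, 9] 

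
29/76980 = 29/76980 = 0.00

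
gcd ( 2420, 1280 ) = 20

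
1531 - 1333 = 198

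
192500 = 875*220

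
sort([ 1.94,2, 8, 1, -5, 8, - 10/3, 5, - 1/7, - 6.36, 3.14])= [ - 6.36, - 5, - 10/3, - 1/7,1, 1.94,  2,3.14,5, 8, 8 ]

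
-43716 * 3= - 131148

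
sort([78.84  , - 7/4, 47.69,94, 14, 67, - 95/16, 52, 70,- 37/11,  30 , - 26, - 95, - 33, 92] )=[  -  95, -33, - 26 , - 95/16, - 37/11, -7/4, 14,  30,  47.69,  52,67,70, 78.84,  92,94 ]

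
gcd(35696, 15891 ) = 1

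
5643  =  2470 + 3173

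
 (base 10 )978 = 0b1111010010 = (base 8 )1722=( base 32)UI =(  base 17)369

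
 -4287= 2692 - 6979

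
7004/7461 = 7004/7461 = 0.94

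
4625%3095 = 1530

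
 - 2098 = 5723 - 7821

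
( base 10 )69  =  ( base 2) 1000101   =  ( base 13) 54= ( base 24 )2l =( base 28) 2D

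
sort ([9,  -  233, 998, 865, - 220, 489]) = [ - 233, - 220,9, 489, 865,998] 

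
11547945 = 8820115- - 2727830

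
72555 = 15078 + 57477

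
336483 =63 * 5341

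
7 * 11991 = 83937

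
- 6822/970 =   -  8 + 469/485 = - 7.03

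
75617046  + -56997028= 18620018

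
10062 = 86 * 117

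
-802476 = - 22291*36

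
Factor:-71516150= - 2^1*5^2*193^1*7411^1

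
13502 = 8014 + 5488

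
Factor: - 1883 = -7^1*269^1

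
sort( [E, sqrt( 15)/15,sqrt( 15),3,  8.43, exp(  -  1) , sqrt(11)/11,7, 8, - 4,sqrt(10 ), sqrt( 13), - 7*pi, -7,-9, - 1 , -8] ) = [ - 7 * pi,-9,-8, - 7,  -  4, - 1,sqrt( 15)/15,sqrt( 11) /11, exp( - 1),  E,  3 , sqrt(10 ), sqrt ( 13 ),sqrt( 15 ),7,8, 8.43]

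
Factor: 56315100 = 2^2*3^1*5^2*29^1*6473^1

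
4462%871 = 107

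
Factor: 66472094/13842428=33236047/6921214 = 2^( - 1 )*13^2 * 179^( - 1 )*19333^( - 1)*196663^1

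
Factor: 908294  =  2^1*113^1*4019^1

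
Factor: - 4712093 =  - 31^1* 152003^1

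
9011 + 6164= 15175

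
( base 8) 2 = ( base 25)2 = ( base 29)2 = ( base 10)2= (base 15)2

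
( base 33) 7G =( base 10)247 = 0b11110111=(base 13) 160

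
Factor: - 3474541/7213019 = - 7^2 *11^( - 1)*23^1 * 67^(-1)*3083^1*9787^( - 1)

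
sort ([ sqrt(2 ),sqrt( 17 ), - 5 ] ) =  [ - 5 , sqrt( 2),sqrt( 17)]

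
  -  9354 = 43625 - 52979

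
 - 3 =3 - 6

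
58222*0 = 0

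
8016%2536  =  408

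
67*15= 1005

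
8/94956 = 2/23739= 0.00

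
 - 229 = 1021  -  1250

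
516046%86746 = 82316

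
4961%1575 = 236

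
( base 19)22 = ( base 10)40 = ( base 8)50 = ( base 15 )2A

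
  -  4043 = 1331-5374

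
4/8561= 4/8561  =  0.00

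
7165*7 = 50155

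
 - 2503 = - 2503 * 1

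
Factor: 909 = 3^2*101^1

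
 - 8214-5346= - 13560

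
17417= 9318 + 8099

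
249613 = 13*19201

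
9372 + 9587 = 18959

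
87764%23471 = 17351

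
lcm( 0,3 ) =0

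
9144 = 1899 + 7245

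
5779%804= 151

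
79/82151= 79/82151=0.00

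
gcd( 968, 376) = 8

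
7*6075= 42525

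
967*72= 69624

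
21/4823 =3/689 = 0.00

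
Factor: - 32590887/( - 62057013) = 7^1 * 17^1*23^( - 1)*29^( - 1) * 31013^(-1 )*91291^1 = 10863629/20685671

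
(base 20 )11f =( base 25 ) HA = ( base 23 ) IL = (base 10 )435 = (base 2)110110011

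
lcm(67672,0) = 0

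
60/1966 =30/983 = 0.03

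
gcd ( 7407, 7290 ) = 9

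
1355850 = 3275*414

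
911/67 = 13+40/67 = 13.60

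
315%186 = 129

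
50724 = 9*5636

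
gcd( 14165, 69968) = 1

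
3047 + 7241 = 10288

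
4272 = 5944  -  1672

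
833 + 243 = 1076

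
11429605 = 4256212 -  - 7173393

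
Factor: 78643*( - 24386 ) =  - 2^1*89^1*137^1*78643^1 =-  1917788198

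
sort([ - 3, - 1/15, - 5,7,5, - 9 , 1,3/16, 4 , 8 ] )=[-9 , - 5, - 3, - 1/15, 3/16,1,4,5,7,8]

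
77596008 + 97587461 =175183469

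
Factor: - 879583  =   - 879583^1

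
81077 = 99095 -18018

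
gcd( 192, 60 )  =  12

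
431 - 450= - 19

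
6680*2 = 13360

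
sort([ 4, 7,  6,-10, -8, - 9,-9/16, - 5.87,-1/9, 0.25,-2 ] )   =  [ - 10,-9,-8,-5.87,-2,-9/16,-1/9, 0.25, 4, 6, 7 ] 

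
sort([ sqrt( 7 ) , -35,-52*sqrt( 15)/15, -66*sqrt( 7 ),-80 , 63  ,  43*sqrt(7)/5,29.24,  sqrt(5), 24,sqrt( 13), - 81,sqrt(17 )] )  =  [-66 * sqrt( 7 ),-81, - 80,-35, - 52*sqrt (15 )/15, sqrt( 5),sqrt ( 7), sqrt(13 ), sqrt( 17 ), 43*sqrt(7 )/5 , 24, 29.24, 63] 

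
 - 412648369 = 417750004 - 830398373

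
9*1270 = 11430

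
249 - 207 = 42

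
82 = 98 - 16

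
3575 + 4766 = 8341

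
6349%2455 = 1439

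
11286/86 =131 + 10/43=131.23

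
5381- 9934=-4553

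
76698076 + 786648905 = 863346981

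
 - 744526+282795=  -  461731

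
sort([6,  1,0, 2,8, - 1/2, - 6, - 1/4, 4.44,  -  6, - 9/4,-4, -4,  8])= [ -6, - 6, - 4, - 4,-9/4, - 1/2, -1/4,  0, 1, 2, 4.44, 6, 8,  8] 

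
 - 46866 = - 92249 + 45383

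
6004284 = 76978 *78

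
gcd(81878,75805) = 1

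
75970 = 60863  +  15107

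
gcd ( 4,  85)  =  1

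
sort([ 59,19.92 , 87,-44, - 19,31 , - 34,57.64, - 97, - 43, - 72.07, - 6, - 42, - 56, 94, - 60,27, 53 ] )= [ - 97, - 72.07, - 60,- 56, - 44, -43, - 42, - 34 , - 19, - 6 , 19.92, 27,31, 53, 57.64,59, 87,94] 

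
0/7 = 0=0.00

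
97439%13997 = 13457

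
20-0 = 20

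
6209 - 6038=171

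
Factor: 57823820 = 2^2*5^1*43^1*71^1*947^1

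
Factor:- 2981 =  - 11^1*271^1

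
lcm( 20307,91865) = 1929165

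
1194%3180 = 1194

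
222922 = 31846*7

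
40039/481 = 83 + 116/481 = 83.24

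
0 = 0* 5206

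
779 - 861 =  - 82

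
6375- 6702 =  - 327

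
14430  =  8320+6110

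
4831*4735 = 22874785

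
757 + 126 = 883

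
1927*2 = 3854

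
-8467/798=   -  8467/798 = -10.61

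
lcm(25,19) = 475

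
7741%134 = 103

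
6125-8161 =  - 2036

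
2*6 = 12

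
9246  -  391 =8855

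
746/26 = 28 + 9/13 = 28.69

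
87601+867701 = 955302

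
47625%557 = 280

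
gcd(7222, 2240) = 2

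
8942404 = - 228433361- - 237375765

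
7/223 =7/223  =  0.03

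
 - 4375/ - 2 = 4375/2 = 2187.50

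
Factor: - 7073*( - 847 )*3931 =23549956661 =7^1 * 11^3*643^1*3931^1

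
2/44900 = 1/22450 =0.00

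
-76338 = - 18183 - 58155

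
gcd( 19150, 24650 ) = 50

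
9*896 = 8064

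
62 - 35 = 27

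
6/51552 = 1/8592 =0.00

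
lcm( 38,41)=1558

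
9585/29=330+15/29 = 330.52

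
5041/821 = 5041/821 = 6.14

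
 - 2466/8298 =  - 137/461= - 0.30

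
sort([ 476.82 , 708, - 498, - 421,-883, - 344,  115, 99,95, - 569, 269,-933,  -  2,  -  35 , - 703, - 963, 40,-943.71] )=[ - 963, - 943.71, - 933 ,-883, - 703,-569,-498, - 421,-344 , - 35, - 2, 40,95,99 , 115, 269,476.82, 708]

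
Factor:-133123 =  - 239^1  *  557^1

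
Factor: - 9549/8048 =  - 2^( - 4 )*3^2 * 503^(-1)*1061^1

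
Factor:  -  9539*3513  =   - 3^1*1171^1*9539^1=-33510507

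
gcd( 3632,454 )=454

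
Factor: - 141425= -5^2 * 5657^1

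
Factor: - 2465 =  - 5^1*17^1*29^1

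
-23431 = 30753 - 54184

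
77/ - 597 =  - 77/597  =  - 0.13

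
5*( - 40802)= - 204010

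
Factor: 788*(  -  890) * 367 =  - 257384440=- 2^3*5^1*89^1 * 197^1 * 367^1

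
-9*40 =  - 360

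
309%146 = 17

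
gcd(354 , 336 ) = 6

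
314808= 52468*6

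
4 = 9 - 5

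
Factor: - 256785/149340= - 901/524 = -  2^ ( - 2) * 17^1*53^1*131^(-1 ) 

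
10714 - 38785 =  -28071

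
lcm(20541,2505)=102705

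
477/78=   6+3/26 =6.12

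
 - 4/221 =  - 4/221 = - 0.02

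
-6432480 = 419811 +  - 6852291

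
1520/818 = 760/409 = 1.86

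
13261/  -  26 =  - 511 + 25/26 =- 510.04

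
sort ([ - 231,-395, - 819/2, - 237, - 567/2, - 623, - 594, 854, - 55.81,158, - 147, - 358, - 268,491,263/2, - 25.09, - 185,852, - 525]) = [ - 623,  -  594, - 525, - 819/2, - 395, - 358, - 567/2, - 268, - 237, - 231, - 185,- 147, - 55.81, - 25.09, 263/2,  158 , 491,852, 854]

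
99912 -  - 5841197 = 5941109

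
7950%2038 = 1836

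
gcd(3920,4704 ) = 784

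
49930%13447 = 9589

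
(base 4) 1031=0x4d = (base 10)77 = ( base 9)85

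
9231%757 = 147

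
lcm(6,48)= 48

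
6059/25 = 242 + 9/25 = 242.36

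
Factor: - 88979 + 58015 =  - 30964=-2^2*7741^1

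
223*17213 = 3838499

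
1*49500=49500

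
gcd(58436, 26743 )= 1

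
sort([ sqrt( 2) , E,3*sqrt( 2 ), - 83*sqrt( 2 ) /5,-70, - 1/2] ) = [ - 70, - 83 * sqrt(2)/5,-1/2,sqrt(2),E  ,  3*sqrt( 2 )]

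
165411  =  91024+74387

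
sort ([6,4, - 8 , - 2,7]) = [ - 8, - 2, 4,6,7 ]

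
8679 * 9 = 78111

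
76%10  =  6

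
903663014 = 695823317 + 207839697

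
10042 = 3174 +6868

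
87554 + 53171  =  140725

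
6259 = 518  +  5741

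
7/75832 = 7/75832 = 0.00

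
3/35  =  3/35=0.09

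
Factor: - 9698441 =-29^1 * 334429^1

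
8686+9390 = 18076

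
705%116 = 9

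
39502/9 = 39502/9 =4389.11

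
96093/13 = 96093/13= 7391.77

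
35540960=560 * 63466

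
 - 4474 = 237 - 4711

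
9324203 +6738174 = 16062377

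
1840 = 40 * 46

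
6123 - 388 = 5735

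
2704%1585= 1119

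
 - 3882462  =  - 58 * 66939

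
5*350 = 1750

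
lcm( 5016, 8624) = 491568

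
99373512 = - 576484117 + 675857629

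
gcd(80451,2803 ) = 1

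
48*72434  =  3476832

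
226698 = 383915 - 157217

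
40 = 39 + 1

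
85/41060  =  17/8212=0.00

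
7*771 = 5397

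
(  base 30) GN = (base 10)503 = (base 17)1CA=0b111110111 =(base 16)1f7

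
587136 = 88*6672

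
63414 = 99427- 36013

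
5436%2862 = 2574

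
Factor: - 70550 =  - 2^1*5^2 * 17^1 * 83^1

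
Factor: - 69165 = - 3^2*5^1*29^1*53^1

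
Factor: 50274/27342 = 3^1*19^1 * 31^(  -  1 ) = 57/31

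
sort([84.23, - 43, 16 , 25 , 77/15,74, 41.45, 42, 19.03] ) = [ - 43,77/15,16,  19.03,  25, 41.45, 42,74 , 84.23] 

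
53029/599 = 53029/599 = 88.53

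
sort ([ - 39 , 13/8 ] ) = [ - 39, 13/8 ] 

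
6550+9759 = 16309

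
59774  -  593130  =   - 533356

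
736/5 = 147+1/5 = 147.20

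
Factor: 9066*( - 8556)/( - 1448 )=3^2*23^1*31^1*181^( - 1)*1511^1 = 9696087/181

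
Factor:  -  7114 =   -  2^1*3557^1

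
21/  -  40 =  - 21/40 = - 0.53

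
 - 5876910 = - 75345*78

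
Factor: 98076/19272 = 2^( - 1)*73^ ( - 1 )*743^1 = 743/146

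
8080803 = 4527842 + 3552961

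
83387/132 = 631 + 95/132 = 631.72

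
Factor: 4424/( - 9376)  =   -553/1172=- 2^( - 2 )*7^1*79^1*293^( - 1 )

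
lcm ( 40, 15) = 120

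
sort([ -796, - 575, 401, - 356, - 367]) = [ - 796,  -  575, - 367, - 356, 401 ] 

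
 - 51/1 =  - 51=- 51.00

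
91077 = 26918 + 64159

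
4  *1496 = 5984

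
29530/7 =4218  +  4/7 = 4218.57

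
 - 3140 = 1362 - 4502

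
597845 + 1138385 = 1736230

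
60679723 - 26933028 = 33746695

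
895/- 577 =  - 895/577= - 1.55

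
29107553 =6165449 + 22942104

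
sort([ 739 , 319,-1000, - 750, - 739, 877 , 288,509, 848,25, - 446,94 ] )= [ -1000, - 750, - 739,  -  446, 25,  94,288, 319,509,739,848, 877 ]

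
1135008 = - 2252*( - 504 )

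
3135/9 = 1045/3 = 348.33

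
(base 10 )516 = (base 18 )1ac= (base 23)MA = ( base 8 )1004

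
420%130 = 30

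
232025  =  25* 9281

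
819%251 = 66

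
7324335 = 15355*477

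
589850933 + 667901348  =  1257752281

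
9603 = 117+9486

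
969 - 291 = 678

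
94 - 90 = 4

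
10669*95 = 1013555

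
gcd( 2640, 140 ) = 20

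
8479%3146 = 2187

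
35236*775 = 27307900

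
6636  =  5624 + 1012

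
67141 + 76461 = 143602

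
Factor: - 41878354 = -2^1*7^1 * 23^1 *130057^1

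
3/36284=3/36284 = 0.00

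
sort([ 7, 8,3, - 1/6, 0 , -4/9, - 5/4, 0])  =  [ - 5/4, - 4/9, - 1/6, 0,0, 3, 7, 8 ]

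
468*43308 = 20268144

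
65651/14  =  65651/14 = 4689.36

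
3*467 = 1401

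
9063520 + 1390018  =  10453538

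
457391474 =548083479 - 90692005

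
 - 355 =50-405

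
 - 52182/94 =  - 556 + 41/47 = - 555.13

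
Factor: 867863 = 19^1*45677^1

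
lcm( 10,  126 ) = 630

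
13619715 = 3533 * 3855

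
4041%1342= 15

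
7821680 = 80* 97771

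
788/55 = 788/55 =14.33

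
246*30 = 7380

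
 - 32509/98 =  - 32509/98 = - 331.72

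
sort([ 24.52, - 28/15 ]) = [ - 28/15, 24.52 ]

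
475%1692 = 475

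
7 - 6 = 1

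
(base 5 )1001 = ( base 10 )126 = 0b1111110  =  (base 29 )4a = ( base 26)4m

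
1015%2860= 1015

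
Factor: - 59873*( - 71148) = 4259844204 = 2^2 * 3^1*7^2 * 11^3 * 5443^1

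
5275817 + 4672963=9948780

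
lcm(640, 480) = 1920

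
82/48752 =41/24376=0.00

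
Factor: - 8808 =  - 2^3*3^1 * 367^1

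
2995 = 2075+920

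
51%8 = 3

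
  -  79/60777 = - 79/60777  =  -0.00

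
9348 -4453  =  4895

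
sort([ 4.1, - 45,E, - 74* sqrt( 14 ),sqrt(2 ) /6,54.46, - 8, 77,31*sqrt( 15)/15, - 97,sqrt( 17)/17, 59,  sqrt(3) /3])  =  [ - 74*sqrt( 14), - 97, - 45, - 8,sqrt( 2)/6,sqrt( 17 )/17,sqrt( 3)/3,E, 4.1,31 * sqrt( 15) /15,  54.46,59, 77]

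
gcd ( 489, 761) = 1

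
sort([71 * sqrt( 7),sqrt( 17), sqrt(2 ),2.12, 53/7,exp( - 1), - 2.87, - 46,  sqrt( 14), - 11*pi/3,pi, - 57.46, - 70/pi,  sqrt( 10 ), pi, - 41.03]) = [ - 57.46,-46,- 41.03,  -  70/pi,-11*pi/3, - 2.87,exp(-1 ),sqrt( 2),2.12, pi,pi, sqrt( 10 ), sqrt ( 14 ),sqrt ( 17),53/7, 71* sqrt( 7)]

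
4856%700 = 656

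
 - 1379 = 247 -1626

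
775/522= 775/522 = 1.48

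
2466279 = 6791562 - 4325283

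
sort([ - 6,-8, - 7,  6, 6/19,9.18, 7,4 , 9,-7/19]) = [ - 8,  -  7,  -  6 , - 7/19,6/19,  4,6,7,9, 9.18]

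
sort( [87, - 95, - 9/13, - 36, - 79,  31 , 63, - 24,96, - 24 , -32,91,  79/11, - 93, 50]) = [  -  95, - 93, - 79, - 36, - 32,-24, - 24,  -  9/13,79/11,31, 50,63,87,91, 96]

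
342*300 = 102600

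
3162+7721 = 10883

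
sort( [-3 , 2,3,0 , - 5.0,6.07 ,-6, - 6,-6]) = [ - 6,-6, - 6, - 5.0,-3,0,2,3, 6.07 ] 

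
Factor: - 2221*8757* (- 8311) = 3^2*7^1*139^1*2221^1*8311^1=161643107367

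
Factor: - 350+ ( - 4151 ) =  - 4501 = -7^1*643^1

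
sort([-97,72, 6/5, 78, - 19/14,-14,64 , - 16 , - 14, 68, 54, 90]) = [ - 97, - 16, - 14,-14, - 19/14, 6/5,  54,64, 68, 72, 78, 90 ] 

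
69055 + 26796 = 95851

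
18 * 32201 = 579618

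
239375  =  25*9575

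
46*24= 1104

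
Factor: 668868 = 2^2*3^1*139^1*401^1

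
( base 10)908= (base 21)215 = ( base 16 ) 38c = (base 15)408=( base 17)327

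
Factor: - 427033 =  - 43^1*9931^1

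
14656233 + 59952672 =74608905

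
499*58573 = 29227927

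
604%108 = 64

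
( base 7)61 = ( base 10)43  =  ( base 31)1C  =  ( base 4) 223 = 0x2B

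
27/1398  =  9/466 = 0.02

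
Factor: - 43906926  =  -2^1*3^1*7^1*859^1*1217^1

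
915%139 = 81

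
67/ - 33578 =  - 67/33578 = -0.00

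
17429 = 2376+15053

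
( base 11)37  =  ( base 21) 1J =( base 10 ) 40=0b101000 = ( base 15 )2A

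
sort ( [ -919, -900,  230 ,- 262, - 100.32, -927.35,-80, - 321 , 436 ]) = [ - 927.35, - 919, - 900, - 321, - 262, - 100.32, - 80, 230,  436 ]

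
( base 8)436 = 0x11E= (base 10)286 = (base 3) 101121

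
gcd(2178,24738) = 6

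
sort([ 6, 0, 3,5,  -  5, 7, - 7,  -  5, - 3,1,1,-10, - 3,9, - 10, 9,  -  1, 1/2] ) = [ - 10,-10, - 7 , - 5, -5,-3,  -  3, - 1,0, 1/2,1 , 1, 3,5,6, 7, 9 , 9]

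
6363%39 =6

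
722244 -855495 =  - 133251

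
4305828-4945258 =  - 639430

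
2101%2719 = 2101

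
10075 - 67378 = - 57303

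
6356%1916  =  608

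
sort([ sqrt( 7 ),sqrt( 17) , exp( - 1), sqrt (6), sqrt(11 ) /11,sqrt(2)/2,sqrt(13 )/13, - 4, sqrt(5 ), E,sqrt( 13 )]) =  [ -4,sqrt(13 )/13, sqrt (11 )/11, exp( -1 ),sqrt(2) /2,  sqrt(5),sqrt( 6 ), sqrt(7), E,sqrt (13), sqrt( 17) ]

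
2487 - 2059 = 428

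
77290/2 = 38645 = 38645.00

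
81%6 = 3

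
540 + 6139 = 6679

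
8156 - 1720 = 6436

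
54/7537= 54/7537 =0.01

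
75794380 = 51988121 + 23806259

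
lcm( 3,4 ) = 12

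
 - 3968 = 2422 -6390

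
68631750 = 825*83190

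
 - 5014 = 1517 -6531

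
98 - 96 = 2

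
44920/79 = 44920/79 = 568.61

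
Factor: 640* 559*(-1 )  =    -  2^7*5^1*13^1*43^1= - 357760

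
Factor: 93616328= 2^3* 13^1*900157^1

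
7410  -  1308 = 6102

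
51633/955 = 51633/955  =  54.07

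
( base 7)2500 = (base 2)1110100011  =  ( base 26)19L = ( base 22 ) 1K7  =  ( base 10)931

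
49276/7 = 49276/7 = 7039.43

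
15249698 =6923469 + 8326229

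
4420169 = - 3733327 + 8153496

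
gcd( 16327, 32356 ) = 1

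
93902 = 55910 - -37992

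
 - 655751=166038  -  821789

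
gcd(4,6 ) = 2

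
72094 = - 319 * ( - 226) 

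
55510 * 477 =26478270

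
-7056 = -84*84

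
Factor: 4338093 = 3^1*59^1*24509^1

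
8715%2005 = 695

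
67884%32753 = 2378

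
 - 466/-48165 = 466/48165 = 0.01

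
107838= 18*5991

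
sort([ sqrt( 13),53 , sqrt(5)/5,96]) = [sqrt(5 )/5,sqrt (13),53, 96 ] 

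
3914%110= 64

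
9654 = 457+9197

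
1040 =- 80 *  (- 13)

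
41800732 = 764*54713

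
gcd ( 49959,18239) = 793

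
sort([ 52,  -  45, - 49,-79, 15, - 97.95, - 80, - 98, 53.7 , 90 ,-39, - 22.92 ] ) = [ - 98, - 97.95, - 80, - 79,- 49, - 45 ,  -  39, - 22.92,15,  52, 53.7, 90]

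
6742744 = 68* 99158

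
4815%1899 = 1017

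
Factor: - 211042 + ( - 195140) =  - 2^1 * 3^1 * 7^1 *19^1*509^1 = - 406182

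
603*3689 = 2224467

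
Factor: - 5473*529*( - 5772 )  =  16711192524 = 2^2*3^1*13^2 * 23^2*37^1*421^1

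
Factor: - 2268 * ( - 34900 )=79153200=   2^4*3^4*5^2 * 7^1*349^1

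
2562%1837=725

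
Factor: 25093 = 23^1*1091^1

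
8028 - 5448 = 2580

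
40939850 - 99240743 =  - 58300893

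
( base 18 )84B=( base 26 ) 3ON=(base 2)101001110011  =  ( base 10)2675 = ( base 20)6df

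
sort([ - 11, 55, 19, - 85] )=[-85,  -  11,19 , 55]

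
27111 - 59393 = -32282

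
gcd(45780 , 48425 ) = 5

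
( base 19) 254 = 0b1100110101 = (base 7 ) 2252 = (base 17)2e5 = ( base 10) 821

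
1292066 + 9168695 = 10460761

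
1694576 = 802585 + 891991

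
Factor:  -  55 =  - 5^1*11^1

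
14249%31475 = 14249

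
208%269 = 208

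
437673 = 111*3943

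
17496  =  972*18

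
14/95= 14/95 = 0.15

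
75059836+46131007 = 121190843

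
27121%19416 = 7705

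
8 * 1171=9368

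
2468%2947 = 2468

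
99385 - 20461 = 78924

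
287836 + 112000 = 399836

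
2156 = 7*308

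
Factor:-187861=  - 187861^1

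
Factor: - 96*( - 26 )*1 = 2^6*3^1 * 13^1 =2496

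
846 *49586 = 41949756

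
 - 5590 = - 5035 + -555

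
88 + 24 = 112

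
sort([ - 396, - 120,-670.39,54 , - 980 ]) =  [-980, -670.39, - 396, -120 , 54]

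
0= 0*65153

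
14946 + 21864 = 36810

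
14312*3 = 42936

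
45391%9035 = 216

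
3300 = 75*44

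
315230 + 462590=777820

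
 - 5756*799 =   -  4599044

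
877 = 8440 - 7563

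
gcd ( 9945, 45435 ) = 195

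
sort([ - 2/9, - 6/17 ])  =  [ - 6/17, - 2/9] 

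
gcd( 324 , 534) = 6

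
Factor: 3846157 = 7^2*53^1*1481^1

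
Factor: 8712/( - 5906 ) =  - 2^2*3^2*11^2 * 2953^(-1) = - 4356/2953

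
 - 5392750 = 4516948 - 9909698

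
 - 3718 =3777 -7495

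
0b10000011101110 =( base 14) 3102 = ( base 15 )2770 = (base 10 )8430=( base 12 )4a66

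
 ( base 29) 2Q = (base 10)84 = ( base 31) 2M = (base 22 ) 3i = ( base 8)124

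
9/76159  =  9/76159  =  0.00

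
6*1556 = 9336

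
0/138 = 0 = 0.00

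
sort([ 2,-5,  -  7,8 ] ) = [-7, - 5, 2,  8 ]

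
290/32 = 9 + 1/16=9.06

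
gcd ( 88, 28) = 4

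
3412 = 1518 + 1894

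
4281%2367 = 1914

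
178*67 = 11926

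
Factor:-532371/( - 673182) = 707/894 = 2^(-1 )*3^(-1)* 7^1*101^1*149^(  -  1) 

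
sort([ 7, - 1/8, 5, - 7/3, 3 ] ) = [ - 7/3, - 1/8, 3,  5, 7] 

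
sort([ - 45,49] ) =[ - 45, 49]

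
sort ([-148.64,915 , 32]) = [-148.64,32,  915]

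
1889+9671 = 11560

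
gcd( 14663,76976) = 1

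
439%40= 39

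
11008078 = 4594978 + 6413100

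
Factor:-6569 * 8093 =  - 6569^1*8093^1 = - 53162917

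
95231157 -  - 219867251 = 315098408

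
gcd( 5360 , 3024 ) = 16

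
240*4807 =1153680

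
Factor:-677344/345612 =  - 2^3*3^(-1 ) * 61^1*83^( - 1) = - 488/249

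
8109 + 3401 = 11510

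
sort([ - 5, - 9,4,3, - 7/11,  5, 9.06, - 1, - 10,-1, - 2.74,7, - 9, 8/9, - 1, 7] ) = [ - 10 , - 9, - 9,-5, - 2.74, - 1, - 1, - 1, - 7/11,8/9, 3,4 , 5,7,7,9.06]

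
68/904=17/226= 0.08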